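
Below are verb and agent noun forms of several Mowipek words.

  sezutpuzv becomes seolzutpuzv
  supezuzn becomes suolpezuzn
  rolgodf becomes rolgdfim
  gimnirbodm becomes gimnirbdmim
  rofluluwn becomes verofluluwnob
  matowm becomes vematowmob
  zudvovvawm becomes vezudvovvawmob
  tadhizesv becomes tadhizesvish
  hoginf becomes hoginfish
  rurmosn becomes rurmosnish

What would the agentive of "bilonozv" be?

biollonozv

"bilonozv" has second-to-last letter 'z'. The stems whose second-to-last letter is 'z' (sezutpuzv → seolzutpuzv, supezuzn → suolpezuzn) insert -ol- after the first vowel.
So bilonozv → biollonozv.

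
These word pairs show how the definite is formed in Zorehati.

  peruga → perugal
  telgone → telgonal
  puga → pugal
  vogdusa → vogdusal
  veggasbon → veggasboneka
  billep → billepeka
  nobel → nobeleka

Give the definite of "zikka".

zikkal

telgone and billep both have last vowel 'e' yet inflect differently (telgonal, billepeka), so the last vowel is not what conditions the rule; whether the stem ends in a vowel or a consonant is.
"zikka" ends in a vowel. The stems ending in a vowel (peruga → perugal, telgone → telgonal, puga → pugal) drop the final letter and add -al.
The other pattern: stems ending in a consonant add -eka.
So zikka → zikkal.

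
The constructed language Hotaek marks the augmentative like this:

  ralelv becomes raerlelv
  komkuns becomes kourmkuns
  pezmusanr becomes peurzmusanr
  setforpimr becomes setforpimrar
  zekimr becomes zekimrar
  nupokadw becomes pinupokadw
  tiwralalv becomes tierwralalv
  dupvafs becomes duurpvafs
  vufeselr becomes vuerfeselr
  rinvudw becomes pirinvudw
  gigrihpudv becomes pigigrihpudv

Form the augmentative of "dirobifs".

gigrihpudv and ralelv both end in -v yet inflect differently (pigigrihpudv, raerlelv), so the final letter is not what conditions the rule; the second-to-last letter is.
"dirobifs" has second-to-last letter 'f'. The one such stem in the data (dupvafs → duurpvafs) inserts -ur- after the first vowel (as do pezmusanr, komkuns), so the same rule applies.
So dirobifs → diurrobifs.

diurrobifs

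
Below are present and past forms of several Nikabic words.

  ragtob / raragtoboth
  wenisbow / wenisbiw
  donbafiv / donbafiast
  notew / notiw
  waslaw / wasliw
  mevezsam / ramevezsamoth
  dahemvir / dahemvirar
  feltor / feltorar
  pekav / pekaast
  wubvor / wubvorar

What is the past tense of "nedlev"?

nedleast

donbafiv and dahemvir both have last vowel 'i' yet inflect differently (donbafiast, dahemvirar), so the last vowel is not what conditions the rule; the final letter is.
"nedlev" ends in -v. The stems ending in -v (pekav → pekaast, donbafiv → donbafiast) drop the final letter and add -ast.
So nedlev → nedleast.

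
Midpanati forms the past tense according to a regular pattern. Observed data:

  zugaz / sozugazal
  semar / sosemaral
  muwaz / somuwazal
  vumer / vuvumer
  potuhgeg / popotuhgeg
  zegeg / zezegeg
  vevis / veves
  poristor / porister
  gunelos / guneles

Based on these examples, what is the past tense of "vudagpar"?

semar and vumer both end in -r yet inflect differently (sosemaral, vuvumer), so the final letter is not what conditions the rule; the last vowel is.
"vudagpar" has last vowel 'a'. The stems whose last vowel is 'a' (zugaz → sozugazal, semar → sosemaral, muwaz → somuwazal) add so- … -al around the stem.
The other patterns: stems whose last vowel is 'e' repeat the first consonant+vowel as a prefix; stems whose last vowel is 'i' or 'o' change the last vowel to 'e'.
So vudagpar → sovudagparal.

sovudagparal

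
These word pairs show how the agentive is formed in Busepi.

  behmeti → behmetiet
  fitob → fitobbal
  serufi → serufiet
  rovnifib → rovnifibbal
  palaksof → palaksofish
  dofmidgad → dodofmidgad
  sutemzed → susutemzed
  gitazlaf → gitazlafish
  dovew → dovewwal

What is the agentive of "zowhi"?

gitazlaf and dofmidgad both have last vowel 'a' yet inflect differently (gitazlafish, dodofmidgad), so the last vowel is not what conditions the rule; the final letter is.
"zowhi" ends in -i. The stems ending in -i (serufi → serufiet, behmeti → behmetiet) add -et.
So zowhi → zowhiet.

zowhiet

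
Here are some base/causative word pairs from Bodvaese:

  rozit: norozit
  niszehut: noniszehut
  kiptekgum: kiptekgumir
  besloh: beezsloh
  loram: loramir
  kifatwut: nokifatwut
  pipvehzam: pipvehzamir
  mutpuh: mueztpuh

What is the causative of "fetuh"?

feeztuh

"fetuh" ends in -h. The stems ending in -h (besloh → beezsloh, mutpuh → mueztpuh) insert -ez- after the first vowel.
So fetuh → feeztuh.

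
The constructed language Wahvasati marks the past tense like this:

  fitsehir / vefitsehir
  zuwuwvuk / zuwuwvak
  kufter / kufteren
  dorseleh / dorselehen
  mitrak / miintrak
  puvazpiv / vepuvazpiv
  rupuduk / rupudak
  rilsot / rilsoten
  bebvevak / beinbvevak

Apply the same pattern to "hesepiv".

vehesepiv

"hesepiv" has last vowel 'i'. The stems whose last vowel is 'i' (puvazpiv → vepuvazpiv, fitsehir → vefitsehir) add the prefix ve-.
So hesepiv → vehesepiv.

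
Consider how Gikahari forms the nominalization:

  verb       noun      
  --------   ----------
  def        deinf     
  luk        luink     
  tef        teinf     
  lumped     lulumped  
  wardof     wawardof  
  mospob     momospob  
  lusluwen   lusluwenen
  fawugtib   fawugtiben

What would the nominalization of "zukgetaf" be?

"zukgetaf" has 3 vowels. The stems with 3 vowels (lusluwen → lusluwenen, fawugtib → fawugtiben) add -en.
The other patterns: stems with 1 vowel insert -in- after the first vowel; stems with 2 vowels repeat the first consonant+vowel as a prefix.
So zukgetaf → zukgetafen.

zukgetafen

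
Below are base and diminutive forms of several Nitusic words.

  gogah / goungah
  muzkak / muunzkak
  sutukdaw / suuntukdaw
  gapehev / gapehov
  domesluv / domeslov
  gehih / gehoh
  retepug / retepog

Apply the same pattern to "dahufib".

"dahufib" has last vowel 'i'. The one such stem in the data (gehih → gehoh) changes the last vowel to 'o' (as do gapehev, domesluv), so the same rule applies.
The other pattern: stems whose last vowel is 'a' insert -un- after the first vowel.
So dahufib → dahufob.

dahufob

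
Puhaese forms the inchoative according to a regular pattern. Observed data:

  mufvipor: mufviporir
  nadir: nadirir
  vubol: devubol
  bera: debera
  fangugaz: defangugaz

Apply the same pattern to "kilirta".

mufvipor and vubol both have last vowel 'o' yet inflect differently (mufviporir, devubol), so the last vowel is not what conditions the rule; the final letter is.
"kilirta" ends in -a. The one such stem in the data (bera → debera) adds the prefix de-, so the same rule applies.
The other pattern: stems ending in -r add -ir.
So kilirta → dekilirta.

dekilirta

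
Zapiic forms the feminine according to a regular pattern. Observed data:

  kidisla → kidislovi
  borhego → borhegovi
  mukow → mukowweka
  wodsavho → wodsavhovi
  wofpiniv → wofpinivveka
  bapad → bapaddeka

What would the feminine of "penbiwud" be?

penbiwuddeka

kidisla and bapad both have last vowel 'a' yet inflect differently (kidislovi, bapaddeka), so the last vowel is not what conditions the rule; whether the stem ends in a vowel or a consonant is.
"penbiwud" ends in a consonant. The stems ending in a consonant (bapad → bapaddeka, mukow → mukowweka, wofpiniv → wofpinivveka) double the final consonant and add -eka.
The other pattern: stems ending in a vowel drop the final letter and add -ovi.
So penbiwud → penbiwuddeka.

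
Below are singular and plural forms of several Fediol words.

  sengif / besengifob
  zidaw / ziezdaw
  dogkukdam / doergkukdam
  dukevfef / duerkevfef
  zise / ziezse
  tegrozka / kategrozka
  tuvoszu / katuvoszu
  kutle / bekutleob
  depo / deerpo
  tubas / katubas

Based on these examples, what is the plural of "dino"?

"dino" begins with d-. The stems beginning with d- (dukevfef → duerkevfef, dogkukdam → doergkukdam, depo → deerpo) insert -er- after the first vowel.
The other patterns: stems beginning with z- insert -ez- after the first vowel; stems beginning with t- add the prefix ka-; stems beginning with k- or s- add be- … -ob around the stem.
So dino → dierno.

dierno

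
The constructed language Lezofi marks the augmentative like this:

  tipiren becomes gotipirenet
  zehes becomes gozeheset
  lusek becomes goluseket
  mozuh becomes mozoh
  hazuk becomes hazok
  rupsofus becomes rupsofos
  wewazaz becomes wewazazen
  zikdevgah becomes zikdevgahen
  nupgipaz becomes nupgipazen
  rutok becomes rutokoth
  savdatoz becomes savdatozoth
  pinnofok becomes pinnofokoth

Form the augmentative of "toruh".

toroh

lusek and hazuk both end in -k yet inflect differently (goluseket, hazok), so the final letter is not what conditions the rule; the last vowel is.
"toruh" has last vowel 'u'. The stems whose last vowel is 'u' (mozuh → mozoh, hazuk → hazok, rupsofus → rupsofos) change the last vowel to 'o'.
So toruh → toroh.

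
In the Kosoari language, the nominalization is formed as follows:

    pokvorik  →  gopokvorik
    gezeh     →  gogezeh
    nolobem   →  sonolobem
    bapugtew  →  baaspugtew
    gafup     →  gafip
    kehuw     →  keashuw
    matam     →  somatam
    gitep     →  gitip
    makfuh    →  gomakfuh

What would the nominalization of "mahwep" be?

mahwip

gezeh and gitep both have last vowel 'e' yet inflect differently (gogezeh, gitip), so the last vowel is not what conditions the rule; the final letter is.
"mahwep" ends in -p. The stems ending in -p (gitep → gitip, gafup → gafip) change the last vowel to 'i'.
So mahwep → mahwip.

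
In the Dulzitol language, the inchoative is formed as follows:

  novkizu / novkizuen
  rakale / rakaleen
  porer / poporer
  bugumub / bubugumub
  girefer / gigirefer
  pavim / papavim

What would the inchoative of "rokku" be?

rakale and porer both have last vowel 'e' yet inflect differently (rakaleen, poporer), so the last vowel is not what conditions the rule; whether the stem ends in a vowel or a consonant is.
"rokku" ends in a vowel. The stems ending in a vowel (novkizu → novkizuen, rakale → rakaleen) add -en.
The other pattern: stems ending in a consonant repeat the first consonant+vowel as a prefix.
So rokku → rokkuen.

rokkuen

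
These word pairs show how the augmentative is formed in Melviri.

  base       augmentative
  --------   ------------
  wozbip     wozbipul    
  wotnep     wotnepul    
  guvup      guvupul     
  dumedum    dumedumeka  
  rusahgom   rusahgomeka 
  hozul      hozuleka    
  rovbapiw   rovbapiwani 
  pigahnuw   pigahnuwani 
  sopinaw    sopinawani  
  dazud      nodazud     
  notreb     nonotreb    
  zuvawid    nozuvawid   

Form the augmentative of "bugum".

"bugum" ends in -m. The stems ending in -m (dumedum → dumedumeka, rusahgom → rusahgomeka) add -eka.
The other patterns: stems ending in -p add -ul; stems ending in -w add -ani; stems ending in -b or -d add the prefix no-.
So bugum → bugumeka.

bugumeka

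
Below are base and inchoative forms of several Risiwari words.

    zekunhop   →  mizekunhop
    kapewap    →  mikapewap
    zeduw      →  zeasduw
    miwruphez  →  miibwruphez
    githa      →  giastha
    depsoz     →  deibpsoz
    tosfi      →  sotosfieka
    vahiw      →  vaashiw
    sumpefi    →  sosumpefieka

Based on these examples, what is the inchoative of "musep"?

mimusep

githa and kapewap both have last vowel 'a' yet inflect differently (giastha, mikapewap), so the last vowel is not what conditions the rule; the final letter is.
"musep" ends in -p. The stems ending in -p (kapewap → mikapewap, zekunhop → mizekunhop) add the prefix mi-.
The other patterns: stems ending in -a or -w insert -as- after the first vowel; stems ending in -z insert -ib- after the first vowel; stems ending in -i add so- … -eka around the stem.
So musep → mimusep.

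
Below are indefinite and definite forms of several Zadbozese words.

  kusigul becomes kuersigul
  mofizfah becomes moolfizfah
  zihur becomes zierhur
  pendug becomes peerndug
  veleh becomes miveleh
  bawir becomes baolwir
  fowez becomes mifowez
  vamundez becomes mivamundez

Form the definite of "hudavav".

"hudavav" has last vowel 'a'. The one such stem in the data (mofizfah → moolfizfah) inserts -ol- after the first vowel (as does bawir), so the same rule applies.
So hudavav → huoldavav.

huoldavav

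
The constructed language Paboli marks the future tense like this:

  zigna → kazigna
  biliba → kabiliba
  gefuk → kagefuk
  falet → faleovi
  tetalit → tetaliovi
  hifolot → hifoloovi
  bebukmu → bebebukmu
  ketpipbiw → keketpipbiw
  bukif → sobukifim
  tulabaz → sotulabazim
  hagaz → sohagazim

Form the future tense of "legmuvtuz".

solegmuvtuzim

gefuk and bebukmu both have last vowel 'u' yet inflect differently (kagefuk, bebebukmu), so the last vowel is not what conditions the rule; the final letter is.
"legmuvtuz" ends in -z. The stems ending in -z (tulabaz → sotulabazim, hagaz → sohagazim) add so- … -im around the stem.
The other patterns: stems ending in -a or -k add the prefix ka-; stems ending in -t drop the final letter and add -ovi; stems ending in -u or -w repeat the first consonant+vowel as a prefix.
So legmuvtuz → solegmuvtuzim.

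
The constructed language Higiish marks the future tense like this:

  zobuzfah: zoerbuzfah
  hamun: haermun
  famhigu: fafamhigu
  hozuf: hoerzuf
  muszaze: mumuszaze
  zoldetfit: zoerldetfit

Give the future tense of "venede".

hamun and famhigu both have last vowel 'u' yet inflect differently (haermun, fafamhigu), so the last vowel is not what conditions the rule; whether the stem ends in a vowel or a consonant is.
"venede" ends in a vowel. The stems ending in a vowel (famhigu → fafamhigu, muszaze → mumuszaze) repeat the first consonant+vowel as a prefix.
The other pattern: stems ending in a consonant insert -er- after the first vowel.
So venede → vevenede.

vevenede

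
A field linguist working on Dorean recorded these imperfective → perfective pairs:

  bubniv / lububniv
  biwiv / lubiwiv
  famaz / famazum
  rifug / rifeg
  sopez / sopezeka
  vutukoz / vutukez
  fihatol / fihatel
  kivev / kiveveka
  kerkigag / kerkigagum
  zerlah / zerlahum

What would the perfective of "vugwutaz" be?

kivev and bubniv both end in -v yet inflect differently (kiveveka, lububniv), so the final letter is not what conditions the rule; the last vowel is.
"vugwutaz" has last vowel 'a'. The stems whose last vowel is 'a' (zerlah → zerlahum, kerkigag → kerkigagum, famaz → famazum) add -um.
So vugwutaz → vugwutazum.

vugwutazum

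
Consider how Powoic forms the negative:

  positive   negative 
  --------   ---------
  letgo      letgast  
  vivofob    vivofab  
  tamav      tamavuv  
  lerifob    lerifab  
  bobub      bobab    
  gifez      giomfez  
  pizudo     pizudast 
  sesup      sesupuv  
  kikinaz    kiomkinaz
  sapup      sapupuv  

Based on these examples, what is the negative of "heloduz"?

letgo and vivofob both have last vowel 'o' yet inflect differently (letgast, vivofab), so the last vowel is not what conditions the rule; the final letter is.
"heloduz" ends in -z. The stems ending in -z (gifez → giomfez, kikinaz → kiomkinaz) insert -om- after the first vowel.
The other patterns: stems ending in -o drop the final letter and add -ast; stems ending in -b change the last vowel to 'a'; stems ending in -p or -v add -uv.
So heloduz → heomloduz.

heomloduz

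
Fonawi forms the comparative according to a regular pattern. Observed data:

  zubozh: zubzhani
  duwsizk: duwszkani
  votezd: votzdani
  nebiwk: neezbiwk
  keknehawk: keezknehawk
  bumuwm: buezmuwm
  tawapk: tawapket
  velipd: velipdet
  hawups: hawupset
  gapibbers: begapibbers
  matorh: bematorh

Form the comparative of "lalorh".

duwsizk and nebiwk both end in -k yet inflect differently (duwszkani, neezbiwk), so the final letter is not what conditions the rule; the second-to-last letter is.
"lalorh" has second-to-last letter 'r'. The stems whose second-to-last letter is 'r' (gapibbers → begapibbers, matorh → bematorh) add the prefix be-.
So lalorh → belalorh.

belalorh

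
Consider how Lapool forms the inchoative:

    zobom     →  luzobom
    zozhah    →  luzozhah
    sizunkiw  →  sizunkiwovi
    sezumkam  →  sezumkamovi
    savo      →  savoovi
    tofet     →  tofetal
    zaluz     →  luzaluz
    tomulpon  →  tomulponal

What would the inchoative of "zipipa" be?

zobom and sezumkam both end in -m yet inflect differently (luzobom, sezumkamovi), so the final letter is not what conditions the rule; the first letter is.
"zipipa" begins with z-. The stems beginning with z- (zobom → luzobom, zaluz → luzaluz, zozhah → luzozhah) add the prefix lu-.
So zipipa → luzipipa.

luzipipa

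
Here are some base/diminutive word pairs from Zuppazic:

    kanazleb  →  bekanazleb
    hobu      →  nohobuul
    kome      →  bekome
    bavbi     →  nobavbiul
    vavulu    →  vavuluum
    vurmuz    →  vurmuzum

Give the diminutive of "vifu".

"vifu" begins with v-. The stems beginning with v- (vavulu → vavuluum, vurmuz → vurmuzum) add -um.
The other patterns: stems beginning with k- add the prefix be-; stems beginning with b- or h- add no- … -ul around the stem.
So vifu → vifuum.

vifuum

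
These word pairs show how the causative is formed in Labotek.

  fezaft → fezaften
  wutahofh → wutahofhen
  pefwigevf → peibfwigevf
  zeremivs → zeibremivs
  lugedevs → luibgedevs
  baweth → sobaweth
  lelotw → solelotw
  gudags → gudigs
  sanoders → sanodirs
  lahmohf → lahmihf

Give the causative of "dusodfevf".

duibsodfevf

"dusodfevf" has second-to-last letter 'v'. The stems whose second-to-last letter is 'v' (pefwigevf → peibfwigevf, zeremivs → zeibremivs, lugedevs → luibgedevs) insert -ib- after the first vowel.
The other patterns: stems whose second-to-last letter is 'f' add -en; stems whose second-to-last letter is 't' add the prefix so-; stems whose second-to-last letter is 'g', 'h' or 'r' change the last vowel to 'i'.
So dusodfevf → duibsodfevf.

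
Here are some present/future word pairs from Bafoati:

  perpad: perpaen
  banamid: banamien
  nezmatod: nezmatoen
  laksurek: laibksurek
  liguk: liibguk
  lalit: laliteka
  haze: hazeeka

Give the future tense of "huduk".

huibduk

banamid and lalit both have last vowel 'i' yet inflect differently (banamien, laliteka), so the last vowel is not what conditions the rule; the final letter is.
"huduk" ends in -k. The stems ending in -k (laksurek → laibksurek, liguk → liibguk) insert -ib- after the first vowel.
So huduk → huibduk.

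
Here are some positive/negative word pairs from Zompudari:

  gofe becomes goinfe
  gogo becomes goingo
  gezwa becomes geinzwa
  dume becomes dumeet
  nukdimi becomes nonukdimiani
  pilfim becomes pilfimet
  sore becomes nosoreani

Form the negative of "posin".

gofe and dume both end in -e yet inflect differently (goinfe, dumeet), so the final letter is not what conditions the rule; the first letter is.
"posin" begins with p-. The one such stem in the data (pilfim → pilfimet) adds -et, so the same rule applies.
The other patterns: stems beginning with g- insert -in- after the first vowel; stems beginning with n- or s- add no- … -ani around the stem.
So posin → posinet.

posinet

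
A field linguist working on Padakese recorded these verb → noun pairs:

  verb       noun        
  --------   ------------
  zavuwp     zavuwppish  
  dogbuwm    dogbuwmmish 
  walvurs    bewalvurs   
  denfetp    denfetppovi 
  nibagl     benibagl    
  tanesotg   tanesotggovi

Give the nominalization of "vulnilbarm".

bevulnilbarm

zavuwp and denfetp both end in -p yet inflect differently (zavuwppish, denfetppovi), so the final letter is not what conditions the rule; the second-to-last letter is.
"vulnilbarm" has second-to-last letter 'r'. The one such stem in the data (walvurs → bewalvurs) adds the prefix be-, so the same rule applies.
So vulnilbarm → bevulnilbarm.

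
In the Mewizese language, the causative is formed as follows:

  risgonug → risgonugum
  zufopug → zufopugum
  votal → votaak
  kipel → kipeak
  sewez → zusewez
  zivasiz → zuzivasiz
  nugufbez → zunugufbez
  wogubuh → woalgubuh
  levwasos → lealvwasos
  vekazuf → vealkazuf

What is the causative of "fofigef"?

foalfigef

kipel and sewez both have last vowel 'e' yet inflect differently (kipeak, zusewez), so the last vowel is not what conditions the rule; the final letter is.
"fofigef" ends in -f. The one such stem in the data (vekazuf → vealkazuf) inserts -al- after the first vowel (as do wogubuh, levwasos), so the same rule applies.
The other patterns: stems ending in -g add -um; stems ending in -l drop the final letter and add -ak; stems ending in -z add the prefix zu-.
So fofigef → foalfigef.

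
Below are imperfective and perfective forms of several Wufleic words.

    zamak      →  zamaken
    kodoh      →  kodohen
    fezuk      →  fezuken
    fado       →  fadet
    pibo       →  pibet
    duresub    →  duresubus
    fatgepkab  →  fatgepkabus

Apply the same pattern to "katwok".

"katwok" ends in -k. The stems ending in -k (zamak → zamaken, fezuk → fezuken) add -en.
So katwok → katwoken.

katwoken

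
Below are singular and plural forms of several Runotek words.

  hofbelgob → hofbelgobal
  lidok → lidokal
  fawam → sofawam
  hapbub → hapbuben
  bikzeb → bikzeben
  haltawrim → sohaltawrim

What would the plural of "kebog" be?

hofbelgob and hapbub both end in -b yet inflect differently (hofbelgobal, hapbuben), so the final letter is not what conditions the rule; the last vowel is.
"kebog" has last vowel 'o'. The stems whose last vowel is 'o' (hofbelgob → hofbelgobal, lidok → lidokal) add -al.
The other patterns: stems whose last vowel is 'a' or 'i' add the prefix so-; stems whose last vowel is 'e' or 'u' add -en.
So kebog → kebogal.

kebogal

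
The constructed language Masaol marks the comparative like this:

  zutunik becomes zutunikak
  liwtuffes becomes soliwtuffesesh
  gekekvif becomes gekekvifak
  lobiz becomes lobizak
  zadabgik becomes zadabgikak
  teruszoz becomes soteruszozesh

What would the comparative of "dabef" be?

sodabefesh

lobiz and teruszoz both end in -z yet inflect differently (lobizak, soteruszozesh), so the final letter is not what conditions the rule; the last vowel is.
"dabef" has last vowel 'e'. The one such stem in the data (liwtuffes → soliwtuffesesh) adds so- … -esh around the stem, so the same rule applies.
So dabef → sodabefesh.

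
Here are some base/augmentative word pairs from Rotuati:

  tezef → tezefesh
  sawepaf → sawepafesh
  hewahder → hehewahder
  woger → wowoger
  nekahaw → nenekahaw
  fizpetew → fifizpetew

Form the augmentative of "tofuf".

tofufesh

tezef and hewahder both have last vowel 'e' yet inflect differently (tezefesh, hehewahder), so the last vowel is not what conditions the rule; the final letter is.
"tofuf" ends in -f. The stems ending in -f (tezef → tezefesh, sawepaf → sawepafesh) add -esh.
So tofuf → tofufesh.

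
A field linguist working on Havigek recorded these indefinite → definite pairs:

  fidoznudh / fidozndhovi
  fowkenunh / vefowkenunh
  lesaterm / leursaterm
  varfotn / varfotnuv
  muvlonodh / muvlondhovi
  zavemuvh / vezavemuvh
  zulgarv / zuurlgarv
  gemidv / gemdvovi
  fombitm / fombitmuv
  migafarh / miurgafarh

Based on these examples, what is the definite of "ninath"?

ninathuv

fombitm and lesaterm both end in -m yet inflect differently (fombitmuv, leursaterm), so the final letter is not what conditions the rule; the second-to-last letter is.
"ninath" has second-to-last letter 't'. The stems whose second-to-last letter is 't' (fombitm → fombitmuv, varfotn → varfotnuv) add -uv.
The other patterns: stems whose second-to-last letter is 'r' insert -ur- after the first vowel; stems whose second-to-last letter is 'd' delete the last vowel and add -ovi; stems whose second-to-last letter is 'n' or 'v' add the prefix ve-.
So ninath → ninathuv.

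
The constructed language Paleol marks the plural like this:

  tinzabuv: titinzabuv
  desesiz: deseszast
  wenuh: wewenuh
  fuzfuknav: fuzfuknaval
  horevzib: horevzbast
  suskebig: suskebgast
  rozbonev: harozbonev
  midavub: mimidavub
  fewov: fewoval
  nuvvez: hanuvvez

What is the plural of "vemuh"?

vevemuh

"vemuh" has last vowel 'u'. The stems whose last vowel is 'u' (wenuh → wewenuh, tinzabuv → titinzabuv, midavub → mimidavub) repeat the first consonant+vowel as a prefix.
The other patterns: stems whose last vowel is 'i' delete the last vowel and add -ast; stems whose last vowel is 'a' or 'o' add -al; stems whose last vowel is 'e' add the prefix ha-.
So vemuh → vevemuh.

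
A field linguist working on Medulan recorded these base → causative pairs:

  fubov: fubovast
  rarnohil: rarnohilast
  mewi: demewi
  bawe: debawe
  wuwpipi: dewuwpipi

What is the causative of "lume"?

delume

rarnohil and mewi both have last vowel 'i' yet inflect differently (rarnohilast, demewi), so the last vowel is not what conditions the rule; whether the stem ends in a vowel or a consonant is.
"lume" ends in a vowel. The stems ending in a vowel (mewi → demewi, bawe → debawe, wuwpipi → dewuwpipi) add the prefix de-.
The other pattern: stems ending in a consonant add -ast.
So lume → delume.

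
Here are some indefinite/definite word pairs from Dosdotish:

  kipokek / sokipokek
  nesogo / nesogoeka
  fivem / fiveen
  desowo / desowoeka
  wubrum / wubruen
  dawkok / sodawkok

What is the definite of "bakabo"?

bakaboeka

"bakabo" ends in -o. The stems ending in -o (desowo → desowoeka, nesogo → nesogoeka) add -eka.
So bakabo → bakaboeka.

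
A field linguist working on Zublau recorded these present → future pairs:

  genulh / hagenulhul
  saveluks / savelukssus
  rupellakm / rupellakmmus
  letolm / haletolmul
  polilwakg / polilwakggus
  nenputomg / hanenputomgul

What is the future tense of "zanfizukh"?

"zanfizukh" has second-to-last letter 'k'. The stems whose second-to-last letter is 'k' (saveluks → savelukssus, rupellakm → rupellakmmus, polilwakg → polilwakggus) double the final consonant and add -us.
So zanfizukh → zanfizukhhus.

zanfizukhhus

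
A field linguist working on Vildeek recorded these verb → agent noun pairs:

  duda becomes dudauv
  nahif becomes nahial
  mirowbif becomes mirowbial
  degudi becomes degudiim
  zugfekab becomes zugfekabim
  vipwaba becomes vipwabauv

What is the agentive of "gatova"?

nahif and degudi both have last vowel 'i' yet inflect differently (nahial, degudiim), so the last vowel is not what conditions the rule; the final letter is.
"gatova" ends in -a. The stems ending in -a (vipwaba → vipwabauv, duda → dudauv) add -uv.
The other patterns: stems ending in -f drop the final letter and add -al; stems ending in -b or -i add -im.
So gatova → gatovauv.

gatovauv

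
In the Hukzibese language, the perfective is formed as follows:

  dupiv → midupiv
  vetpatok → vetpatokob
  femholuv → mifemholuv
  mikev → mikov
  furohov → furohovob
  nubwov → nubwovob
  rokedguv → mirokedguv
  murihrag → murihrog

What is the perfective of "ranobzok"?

mikev and furohov both end in -v yet inflect differently (mikov, furohovob), so the final letter is not what conditions the rule; the last vowel is.
"ranobzok" has last vowel 'o'. The stems whose last vowel is 'o' (vetpatok → vetpatokob, furohov → furohovob, nubwov → nubwovob) add -ob.
The other patterns: stems whose last vowel is 'a' or 'e' change the last vowel to 'o'; stems whose last vowel is 'i' or 'u' add the prefix mi-.
So ranobzok → ranobzokob.

ranobzokob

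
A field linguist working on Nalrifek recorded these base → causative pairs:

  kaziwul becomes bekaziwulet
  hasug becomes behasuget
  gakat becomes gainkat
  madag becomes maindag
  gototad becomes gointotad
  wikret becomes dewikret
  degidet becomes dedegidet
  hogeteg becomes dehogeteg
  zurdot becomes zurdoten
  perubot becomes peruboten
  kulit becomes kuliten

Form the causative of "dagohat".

hasug and madag both end in -g yet inflect differently (behasuget, maindag), so the final letter is not what conditions the rule; the last vowel is.
"dagohat" has last vowel 'a'. The stems whose last vowel is 'a' (gakat → gainkat, madag → maindag, gototad → gointotad) insert -in- after the first vowel.
So dagohat → daingohat.

daingohat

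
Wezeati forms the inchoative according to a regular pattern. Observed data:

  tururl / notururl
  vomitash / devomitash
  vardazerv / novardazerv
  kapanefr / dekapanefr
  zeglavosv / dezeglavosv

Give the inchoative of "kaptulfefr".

dekaptulfefr

"kaptulfefr" has second-to-last letter 'f'. The one such stem in the data (kapanefr → dekapanefr) adds the prefix de-, so the same rule applies.
The other pattern: stems whose second-to-last letter is 'r' add the prefix no-.
So kaptulfefr → dekaptulfefr.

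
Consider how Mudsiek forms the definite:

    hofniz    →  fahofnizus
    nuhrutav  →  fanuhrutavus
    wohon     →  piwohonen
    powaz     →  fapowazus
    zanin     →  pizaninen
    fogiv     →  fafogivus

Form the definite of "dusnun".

pidusnunen

hofniz and zanin both have last vowel 'i' yet inflect differently (fahofnizus, pizaninen), so the last vowel is not what conditions the rule; the final letter is.
"dusnun" ends in -n. The stems ending in -n (wohon → piwohonen, zanin → pizaninen) add pi- … -en around the stem.
The other pattern: stems ending in -v or -z add fa- … -us around the stem.
So dusnun → pidusnunen.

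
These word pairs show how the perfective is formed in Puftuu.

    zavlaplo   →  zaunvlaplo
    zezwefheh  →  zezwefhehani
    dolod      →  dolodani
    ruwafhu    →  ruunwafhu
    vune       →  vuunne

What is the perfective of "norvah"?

norvahani

vune and zezwefheh both have last vowel 'e' yet inflect differently (vuunne, zezwefhehani), so the last vowel is not what conditions the rule; whether the stem ends in a vowel or a consonant is.
"norvah" ends in a consonant. The stems ending in a consonant (zezwefheh → zezwefhehani, dolod → dolodani) add -ani.
So norvah → norvahani.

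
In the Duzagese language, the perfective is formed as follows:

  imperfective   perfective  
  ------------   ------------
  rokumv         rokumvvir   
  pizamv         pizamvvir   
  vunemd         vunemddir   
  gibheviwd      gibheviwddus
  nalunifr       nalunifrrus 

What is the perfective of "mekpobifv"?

mekpobifvvus

"mekpobifv" has second-to-last letter 'f'. The one such stem in the data (nalunifr → nalunifrrus) doubles the final consonant and adds -us (as does gibheviwd), so the same rule applies.
So mekpobifv → mekpobifvvus.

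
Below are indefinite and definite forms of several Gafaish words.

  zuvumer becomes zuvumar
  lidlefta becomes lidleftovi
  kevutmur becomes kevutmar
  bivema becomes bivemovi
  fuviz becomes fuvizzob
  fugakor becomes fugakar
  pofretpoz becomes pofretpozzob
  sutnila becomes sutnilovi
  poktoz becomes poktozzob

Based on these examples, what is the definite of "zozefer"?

"zozefer" ends in -r. The stems ending in -r (kevutmur → kevutmar, fugakor → fugakar, zuvumer → zuvumar) change the last vowel to 'a'.
The other patterns: stems ending in -a drop the final letter and add -ovi; stems ending in -z double the final consonant and add -ob.
So zozefer → zozefar.

zozefar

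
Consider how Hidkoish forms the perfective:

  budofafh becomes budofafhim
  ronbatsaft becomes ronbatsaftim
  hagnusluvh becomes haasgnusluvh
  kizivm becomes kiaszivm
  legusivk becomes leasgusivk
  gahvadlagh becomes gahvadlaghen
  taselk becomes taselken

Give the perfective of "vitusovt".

budofafh and hagnusluvh both end in -h yet inflect differently (budofafhim, haasgnusluvh), so the final letter is not what conditions the rule; the second-to-last letter is.
"vitusovt" has second-to-last letter 'v'. The stems whose second-to-last letter is 'v' (hagnusluvh → haasgnusluvh, kizivm → kiaszivm, legusivk → leasgusivk) insert -as- after the first vowel.
So vitusovt → viastusovt.

viastusovt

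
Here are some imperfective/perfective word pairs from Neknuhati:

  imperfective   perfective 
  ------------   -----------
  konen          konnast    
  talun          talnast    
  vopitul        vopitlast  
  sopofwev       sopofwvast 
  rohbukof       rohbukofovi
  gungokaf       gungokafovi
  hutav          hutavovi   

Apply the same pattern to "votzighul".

votzighlast

"votzighul" has last vowel 'u'. The stems whose last vowel is 'u' (vopitul → vopitlast, talun → talnast) delete the last vowel and add -ast.
So votzighul → votzighlast.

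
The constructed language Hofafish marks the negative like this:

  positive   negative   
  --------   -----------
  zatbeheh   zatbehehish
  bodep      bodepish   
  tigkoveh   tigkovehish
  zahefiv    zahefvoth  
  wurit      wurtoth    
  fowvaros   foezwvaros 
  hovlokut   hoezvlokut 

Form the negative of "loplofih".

"loplofih" has last vowel 'i'. The stems whose last vowel is 'i' (zahefiv → zahefvoth, wurit → wurtoth) delete the last vowel and add -oth.
The other patterns: stems whose last vowel is 'e' add -ish; stems whose last vowel is 'o' or 'u' insert -ez- after the first vowel.
So loplofih → loplofhoth.

loplofhoth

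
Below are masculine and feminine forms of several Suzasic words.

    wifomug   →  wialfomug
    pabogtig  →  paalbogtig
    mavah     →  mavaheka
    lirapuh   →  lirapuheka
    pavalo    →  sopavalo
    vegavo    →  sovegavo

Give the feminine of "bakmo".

"bakmo" ends in -o. The stems ending in -o (pavalo → sopavalo, vegavo → sovegavo) add the prefix so-.
The other patterns: stems ending in -g insert -al- after the first vowel; stems ending in -h add -eka.
So bakmo → sobakmo.

sobakmo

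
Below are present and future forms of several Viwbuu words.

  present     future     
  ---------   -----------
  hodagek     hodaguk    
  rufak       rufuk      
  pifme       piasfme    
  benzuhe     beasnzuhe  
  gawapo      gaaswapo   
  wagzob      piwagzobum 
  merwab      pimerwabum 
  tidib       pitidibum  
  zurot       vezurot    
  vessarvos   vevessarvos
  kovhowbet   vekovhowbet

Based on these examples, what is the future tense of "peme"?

peasme

hodagek and pifme both have last vowel 'e' yet inflect differently (hodaguk, piasfme), so the last vowel is not what conditions the rule; the final letter is.
"peme" ends in -e. The stems ending in -e (pifme → piasfme, benzuhe → beasnzuhe) insert -as- after the first vowel.
The other patterns: stems ending in -k change the last vowel to 'u'; stems ending in -b add pi- … -um around the stem; stems ending in -s or -t add the prefix ve-.
So peme → peasme.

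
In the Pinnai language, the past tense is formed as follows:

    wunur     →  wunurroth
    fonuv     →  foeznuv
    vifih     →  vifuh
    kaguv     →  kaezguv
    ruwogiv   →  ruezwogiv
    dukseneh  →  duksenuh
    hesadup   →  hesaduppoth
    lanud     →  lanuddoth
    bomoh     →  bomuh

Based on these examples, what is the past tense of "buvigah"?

"buvigah" ends in -h. The stems ending in -h (dukseneh → duksenuh, vifih → vifuh, bomoh → bomuh) change the last vowel to 'u'.
So buvigah → buviguh.

buviguh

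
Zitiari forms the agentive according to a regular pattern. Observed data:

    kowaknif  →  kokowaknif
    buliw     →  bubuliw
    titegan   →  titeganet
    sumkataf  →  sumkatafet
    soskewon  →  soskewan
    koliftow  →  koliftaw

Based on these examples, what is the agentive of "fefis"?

kowaknif and sumkataf both end in -f yet inflect differently (kokowaknif, sumkatafet), so the final letter is not what conditions the rule; the last vowel is.
"fefis" has last vowel 'i'. The stems whose last vowel is 'i' (kowaknif → kokowaknif, buliw → bubuliw) repeat the first consonant+vowel as a prefix.
So fefis → fefefis.

fefefis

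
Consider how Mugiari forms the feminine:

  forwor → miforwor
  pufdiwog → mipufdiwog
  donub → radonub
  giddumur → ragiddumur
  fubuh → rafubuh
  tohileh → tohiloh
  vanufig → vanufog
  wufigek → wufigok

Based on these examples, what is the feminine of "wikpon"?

miwikpon

forwor and giddumur both end in -r yet inflect differently (miforwor, ragiddumur), so the final letter is not what conditions the rule; the last vowel is.
"wikpon" has last vowel 'o'. The stems whose last vowel is 'o' (forwor → miforwor, pufdiwog → mipufdiwog) add the prefix mi-.
So wikpon → miwikpon.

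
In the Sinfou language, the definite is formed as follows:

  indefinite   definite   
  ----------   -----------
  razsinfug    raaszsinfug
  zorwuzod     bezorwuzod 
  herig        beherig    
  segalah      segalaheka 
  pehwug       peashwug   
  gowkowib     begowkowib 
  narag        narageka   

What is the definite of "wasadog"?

"wasadog" has last vowel 'o'. The one such stem in the data (zorwuzod → bezorwuzod) adds the prefix be-, so the same rule applies.
So wasadog → bewasadog.

bewasadog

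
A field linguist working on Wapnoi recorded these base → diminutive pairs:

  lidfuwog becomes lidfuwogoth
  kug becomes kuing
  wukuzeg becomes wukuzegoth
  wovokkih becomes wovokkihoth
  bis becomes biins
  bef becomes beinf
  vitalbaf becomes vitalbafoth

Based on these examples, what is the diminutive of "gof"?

"gof" has 1 vowel. The stems with 1 vowel (bef → beinf, kug → kuing, bis → biins) insert -in- after the first vowel.
So gof → goinf.

goinf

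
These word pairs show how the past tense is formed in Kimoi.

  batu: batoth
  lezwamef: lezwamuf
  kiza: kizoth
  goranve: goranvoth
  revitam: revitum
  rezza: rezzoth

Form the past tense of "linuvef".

linuvuf

goranve and lezwamef both have last vowel 'e' yet inflect differently (goranvoth, lezwamuf), so the last vowel is not what conditions the rule; whether the stem ends in a vowel or a consonant is.
"linuvef" ends in a consonant. The stems ending in a consonant (lezwamef → lezwamuf, revitam → revitum) change the last vowel to 'u'.
The other pattern: stems ending in a vowel drop the final letter and add -oth.
So linuvef → linuvuf.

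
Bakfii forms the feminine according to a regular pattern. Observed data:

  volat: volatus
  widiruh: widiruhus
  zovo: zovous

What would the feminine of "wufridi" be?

wufridius

Every pair shown (volat → volatus, widiruh → widiruhus, zovo → zovous) follows the same rule: add -us.
So wufridi → wufridius.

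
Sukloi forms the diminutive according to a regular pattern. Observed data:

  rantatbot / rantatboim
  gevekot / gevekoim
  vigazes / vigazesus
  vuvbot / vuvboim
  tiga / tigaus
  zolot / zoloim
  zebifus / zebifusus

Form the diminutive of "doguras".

"doguras" ends in -s. The stems ending in -s (zebifus → zebifusus, vigazes → vigazesus) add -us.
So doguras → dogurasus.

dogurasus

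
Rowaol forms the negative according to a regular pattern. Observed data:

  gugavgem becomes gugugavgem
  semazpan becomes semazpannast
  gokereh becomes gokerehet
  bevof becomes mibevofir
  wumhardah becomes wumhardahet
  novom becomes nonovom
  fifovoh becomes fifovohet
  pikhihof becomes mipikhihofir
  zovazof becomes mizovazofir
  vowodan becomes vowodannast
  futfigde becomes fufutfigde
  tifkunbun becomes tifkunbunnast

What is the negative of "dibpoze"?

semazpan and wumhardah both have last vowel 'a' yet inflect differently (semazpannast, wumhardahet), so the last vowel is not what conditions the rule; the final letter is.
"dibpoze" ends in -e. The one such stem in the data (futfigde → fufutfigde) repeats the first consonant+vowel as a prefix (as do gugavgem, novom), so the same rule applies.
The other patterns: stems ending in -n double the final consonant and add -ast; stems ending in -h add -et; stems ending in -f add mi- … -ir around the stem.
So dibpoze → didibpoze.

didibpoze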